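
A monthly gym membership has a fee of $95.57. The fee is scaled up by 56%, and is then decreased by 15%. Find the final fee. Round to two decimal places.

Each change multiplies by a factor: 1.56 × 0.85 = 1.326.
$95.57 × 1.326 = $126.72582 ≈ $126.73.

$126.73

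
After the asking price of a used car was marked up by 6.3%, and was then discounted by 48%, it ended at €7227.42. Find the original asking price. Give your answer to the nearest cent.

€13075.15

Undoing the 48% decrease: €7227.42 ÷ 0.52 ≈ €13898.884615.
Undoing the 6.3% increase: €13898.884615 ÷ 1.063 ≈ €13075.15.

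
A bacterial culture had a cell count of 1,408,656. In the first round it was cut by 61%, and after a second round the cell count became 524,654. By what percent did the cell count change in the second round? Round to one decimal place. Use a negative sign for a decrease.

-4.5%

After the first round: 1,408,656 × 0.39 = 549375.84.
Second-round multiplier: 524,654 ÷ 549375.84 ≈ 0.955.
That is a change of -4.5%.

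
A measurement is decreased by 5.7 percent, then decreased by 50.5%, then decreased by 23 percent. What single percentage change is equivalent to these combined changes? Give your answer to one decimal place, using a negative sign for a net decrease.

A 5.7% decrease multiplies by 0.943.
Then a 50.5% decrease: 0.943 × 0.495 = 0.466785.
Then a 23% decrease: 0.466785 × 0.77 = 0.35942445.
Overall factor 0.35942445, i.e. -64.1%.

-64.1%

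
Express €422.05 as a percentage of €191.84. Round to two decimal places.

€422.05 ÷ €191.84 ≈ 220.00%.

220.00%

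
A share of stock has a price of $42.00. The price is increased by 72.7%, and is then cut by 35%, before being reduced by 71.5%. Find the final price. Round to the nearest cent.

After the 72.7% increase: $42.00 × 1.727 = $72.534.
After the 35% decrease: $72.534 × 0.65 = $47.1471.
Apply the 71.5% decrease: $47.1471 × 0.285 = $13.4369235 ≈ $13.44.

$13.44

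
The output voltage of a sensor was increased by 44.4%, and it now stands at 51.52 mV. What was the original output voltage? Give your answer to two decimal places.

The overall multiplier applied was 1.444.
So the original output voltage was 51.52 ÷ 1.444 ≈ 35.68 mV.

35.68 mV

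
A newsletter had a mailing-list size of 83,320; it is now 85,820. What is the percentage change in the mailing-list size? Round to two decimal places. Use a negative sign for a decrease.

Change: 85,820 − 83,320 = 2,500.
Relative to the original: 2,500 ÷ 83,320 ≈ 3.00%.

3.00%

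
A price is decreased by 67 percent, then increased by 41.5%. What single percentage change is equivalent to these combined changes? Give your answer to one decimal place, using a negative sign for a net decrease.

-53.3%

A 67% decrease multiplies by 0.33.
Then a 41.5% increase: 0.33 × 1.415 = 0.46695.
Overall factor 0.46695, i.e. -53.3%.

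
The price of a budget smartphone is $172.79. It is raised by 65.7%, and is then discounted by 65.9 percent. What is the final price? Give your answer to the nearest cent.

$97.63

After the 65.7% increase: $172.79 × 1.657 = $286.31303.
After the 65.9% decrease: $286.31303 × 0.341 = $97.63274323 ≈ $97.63.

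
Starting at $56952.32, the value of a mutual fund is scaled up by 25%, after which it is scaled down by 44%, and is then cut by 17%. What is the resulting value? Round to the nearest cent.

$33089.30

Each change multiplies by a factor: 1.25 × 0.56 × 0.83 = 0.581.
$56952.32 × 0.581 = $33089.29792 ≈ $33089.30.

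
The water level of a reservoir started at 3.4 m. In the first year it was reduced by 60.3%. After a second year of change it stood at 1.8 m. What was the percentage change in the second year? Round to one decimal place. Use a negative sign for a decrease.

After the first year: 3.4 × 0.397 = 1.3498.
Second-year multiplier: 1.8 ÷ 1.3498 ≈ 1.33353.
That is a change of 33.4%.

33.4%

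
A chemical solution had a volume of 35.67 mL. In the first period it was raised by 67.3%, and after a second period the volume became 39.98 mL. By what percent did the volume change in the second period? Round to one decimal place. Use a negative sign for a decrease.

After the first period: 35.67 × 1.673 = 59.67591.
Second-period multiplier: 39.98 ÷ 59.67591 ≈ 0.66995.
That is a change of -33.0%.

-33.0%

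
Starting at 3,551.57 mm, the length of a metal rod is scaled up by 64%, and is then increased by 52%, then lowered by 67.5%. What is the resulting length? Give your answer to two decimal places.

After the 64% increase: 3,551.57 × 1.64 = 5824.5748.
Apply the 52% increase: 5824.5748 × 1.52 = 8853.353696.
Apply the 67.5% decrease: 8853.353696 × 0.325 = 2877.3399512 ≈ 2,877.34.

2,877.34 mm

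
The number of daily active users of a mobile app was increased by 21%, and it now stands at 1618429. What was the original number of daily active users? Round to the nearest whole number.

The overall multiplier applied was 1.21.
So the original number of daily active users was 1618429 ÷ 1.21 ≈ 1337545.

1337545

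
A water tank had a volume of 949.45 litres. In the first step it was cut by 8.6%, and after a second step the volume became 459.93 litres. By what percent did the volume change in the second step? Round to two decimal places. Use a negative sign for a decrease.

-47.00%

After the first step: 949.45 × 0.914 = 867.7973.
Second-step multiplier: 459.93 ÷ 867.7973 ≈ 0.529997.
That is a change of -47.00%.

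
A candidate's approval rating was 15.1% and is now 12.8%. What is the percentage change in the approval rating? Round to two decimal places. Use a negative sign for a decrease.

The change is 12.8 − 15.1 = -2.3 percentage points.
Relative to the original 15.1%, that is -2.3 ÷ 15.1 ≈ -15.23%.

-15.23%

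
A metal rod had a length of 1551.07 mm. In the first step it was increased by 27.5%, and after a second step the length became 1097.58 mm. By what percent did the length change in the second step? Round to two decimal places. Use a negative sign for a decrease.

-44.50%

After the first step: 1551.07 × 1.275 = 1977.61425.
Second-step multiplier: 1097.58 ÷ 1977.61425 ≈ 0.555002.
That is a change of -44.50%.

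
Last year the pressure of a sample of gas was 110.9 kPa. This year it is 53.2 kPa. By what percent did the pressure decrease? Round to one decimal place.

Change: 53.2 − 110.9 = -57.7.
Relative to the original: -57.7 ÷ 110.9 ≈ -52.0%.
So the pressure decreased by 52.0%.

52.0%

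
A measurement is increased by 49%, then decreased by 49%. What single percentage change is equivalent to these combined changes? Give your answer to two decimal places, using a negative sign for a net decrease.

The combined multiplier is 1.49 × 0.51 = 0.7599.
That corresponds to a decrease of 24.01%.

-24.01%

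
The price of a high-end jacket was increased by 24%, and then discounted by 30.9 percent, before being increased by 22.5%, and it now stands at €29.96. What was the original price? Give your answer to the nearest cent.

€28.54

Undoing the 22.5% increase: €29.96 ÷ 1.225 ≈ €24.457143.
Undoing the 30.9% decrease: €24.457143 ÷ 0.691 ≈ €35.393839.
Undoing the 24% increase: €35.393839 ÷ 1.24 ≈ €28.54.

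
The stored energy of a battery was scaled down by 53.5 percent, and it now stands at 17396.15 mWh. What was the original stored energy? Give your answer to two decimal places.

37411.08 mWh

The overall multiplier applied was 0.465.
So the original stored energy was 17396.15 ÷ 0.465 ≈ 37411.08 mWh.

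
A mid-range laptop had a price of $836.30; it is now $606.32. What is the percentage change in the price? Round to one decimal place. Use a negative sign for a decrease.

Change: $606.32 − $836.30 = -$229.98.
Relative to the original: -$229.98 ÷ $836.30 ≈ -27.5%.

-27.5%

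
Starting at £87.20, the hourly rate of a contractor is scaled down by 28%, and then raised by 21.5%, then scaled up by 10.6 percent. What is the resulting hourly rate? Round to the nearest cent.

After the 28% decrease: £87.20 × 0.72 = £62.784.
21.5% increase: £62.784 × 1.215 = £76.28256.
Apply the 10.6% increase: £76.28256 × 1.106 = £84.36851136 ≈ £84.37.

£84.37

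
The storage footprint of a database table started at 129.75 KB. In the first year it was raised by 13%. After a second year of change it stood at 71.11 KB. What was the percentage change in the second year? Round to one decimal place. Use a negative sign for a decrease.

After the first year: 129.75 × 1.13 = 146.6175.
Second-year multiplier: 71.11 ÷ 146.6175 ≈ 0.485.
That is a change of -51.5%.

-51.5%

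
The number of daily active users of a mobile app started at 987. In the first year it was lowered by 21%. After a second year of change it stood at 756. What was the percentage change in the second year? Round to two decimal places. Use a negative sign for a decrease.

-3.04%

After the first year: 987 × 0.79 = 779.73.
Second-year multiplier: 756 ÷ 779.73 ≈ 0.969566.
That is a change of -3.04%.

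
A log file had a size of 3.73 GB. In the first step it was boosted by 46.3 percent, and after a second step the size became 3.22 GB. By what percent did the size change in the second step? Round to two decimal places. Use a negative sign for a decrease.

-40.99%

After the first step: 3.73 × 1.463 = 5.45699.
Second-step multiplier: 3.22 ÷ 5.45699 ≈ 0.590069.
That is a change of -40.99%.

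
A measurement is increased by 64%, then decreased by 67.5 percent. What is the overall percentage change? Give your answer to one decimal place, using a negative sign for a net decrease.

-46.7%

The combined multiplier is 1.64 × 0.325 = 0.533.
That corresponds to a decrease of 46.7%.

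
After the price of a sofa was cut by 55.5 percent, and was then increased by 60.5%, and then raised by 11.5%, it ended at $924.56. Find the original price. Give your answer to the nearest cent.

$1160.98

The overall multiplier applied was 0.445 × 1.605 × 1.115 = 0.796360875.
So the original price was $924.56 ÷ 0.796360875 ≈ $1160.98.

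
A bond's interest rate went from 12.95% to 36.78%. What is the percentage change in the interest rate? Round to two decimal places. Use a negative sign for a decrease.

The change is 36.78 − 12.95 = 23.83 percentage points.
Relative to the original 12.95%, that is 23.83 ÷ 12.95 ≈ 184.02%.

184.02%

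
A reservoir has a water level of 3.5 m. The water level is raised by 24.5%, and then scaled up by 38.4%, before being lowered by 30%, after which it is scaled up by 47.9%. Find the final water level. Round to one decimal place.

6.2 m

Apply the 24.5% increase: 3.5 × 1.245 = 4.3575.
38.4% increase: 4.3575 × 1.384 = 6.03078.
30% decrease: 6.03078 × 0.7 = 4.221546.
After the 47.9% increase: 4.221546 × 1.479 = 6.243666534 ≈ 6.2.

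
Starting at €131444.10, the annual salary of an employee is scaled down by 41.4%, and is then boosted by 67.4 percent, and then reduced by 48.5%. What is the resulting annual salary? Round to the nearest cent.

After the 41.4% decrease: €131444.10 × 0.586 = €77026.2426.
67.4% increase: €77026.2426 × 1.674 = €128941.9301124.
After the 48.5% decrease: €128941.9301124 × 0.515 = €66405.094007886 ≈ €66405.09.

€66405.09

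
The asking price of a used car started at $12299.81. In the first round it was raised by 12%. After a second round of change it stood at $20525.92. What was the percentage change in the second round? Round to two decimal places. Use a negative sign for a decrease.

After the first round: $12299.81 × 1.12 = $13775.7872.
Second-round multiplier: $20525.92 ÷ $13775.7872 ≈ 1.49.
That is a change of 49.00%.

49.00%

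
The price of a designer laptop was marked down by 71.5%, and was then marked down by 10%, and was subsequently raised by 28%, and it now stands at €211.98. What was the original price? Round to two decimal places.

€645.65

Undoing the 28% increase: €211.98 ÷ 1.28 = €165.609375.
Undoing the 10% decrease: €165.609375 ÷ 0.9 ≈ €184.010417.
Undoing the 71.5% decrease: €184.010417 ÷ 0.285 ≈ €645.65.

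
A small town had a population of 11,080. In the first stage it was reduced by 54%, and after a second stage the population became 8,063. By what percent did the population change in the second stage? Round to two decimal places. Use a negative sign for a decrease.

After the first stage: 11,080 × 0.46 = 5096.8.
Second-stage multiplier: 8,063 ÷ 5096.8 ≈ 1.581973.
That is a change of 58.20%.

58.20%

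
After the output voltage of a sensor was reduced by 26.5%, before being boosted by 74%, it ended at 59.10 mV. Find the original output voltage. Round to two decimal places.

46.21 mV

The overall multiplier applied was 0.735 × 1.74 = 1.2789.
So the original output voltage was 59.10 ÷ 1.2789 ≈ 46.21 mV.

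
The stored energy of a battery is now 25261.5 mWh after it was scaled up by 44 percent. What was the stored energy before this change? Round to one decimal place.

The overall multiplier applied was 1.44.
So the original stored energy was 25261.5 ÷ 1.44 ≈ 17542.7 mWh.

17542.7 mWh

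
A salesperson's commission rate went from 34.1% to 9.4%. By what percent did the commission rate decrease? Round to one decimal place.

The change is 9.4 − 34.1 = -24.7 percentage points.
Relative to the original 34.1%, that is -24.7 ÷ 34.1 ≈ -72.4%.
So the commission rate fell by 72.4%.

72.4%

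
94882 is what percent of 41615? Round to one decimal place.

228.0%

94882 ÷ 41615 ≈ 228.0%.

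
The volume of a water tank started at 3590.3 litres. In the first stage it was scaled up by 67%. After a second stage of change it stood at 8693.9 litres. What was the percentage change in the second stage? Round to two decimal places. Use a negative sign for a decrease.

45.00%

After the first stage: 3590.3 × 1.67 = 5995.801.
Second-stage multiplier: 8693.9 ÷ 5995.801 ≈ 1.449998.
That is a change of 45.00%.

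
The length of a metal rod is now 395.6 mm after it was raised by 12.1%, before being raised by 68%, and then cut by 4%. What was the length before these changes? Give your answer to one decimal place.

218.8 mm

The overall multiplier applied was 1.121 × 1.68 × 0.96 = 1.8079488.
So the original length was 395.6 ÷ 1.8079488 ≈ 218.8 mm.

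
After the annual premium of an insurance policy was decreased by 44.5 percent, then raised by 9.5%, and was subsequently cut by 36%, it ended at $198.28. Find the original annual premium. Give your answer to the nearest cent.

Undoing the 36% decrease: $198.28 ÷ 0.64 = $309.8125.
Undoing the 9.5% increase: $309.8125 ÷ 1.095 ≈ $282.93379.
Undoing the 44.5% decrease: $282.93379 ÷ 0.555 ≈ $509.79.

$509.79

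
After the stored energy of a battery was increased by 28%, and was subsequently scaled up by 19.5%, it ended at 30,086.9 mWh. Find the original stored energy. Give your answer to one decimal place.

The overall multiplier applied was 1.28 × 1.195 = 1.5296.
So the original stored energy was 30,086.9 ÷ 1.5296 ≈ 19,669.8 mWh.

19,669.8 mWh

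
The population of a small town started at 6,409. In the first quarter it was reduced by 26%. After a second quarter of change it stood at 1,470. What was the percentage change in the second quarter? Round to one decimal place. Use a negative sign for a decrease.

-69.0%

After the first quarter: 6,409 × 0.74 = 4742.66.
Second-quarter multiplier: 1,470 ÷ 4742.66 ≈ 0.30995.
That is a change of -69.0%.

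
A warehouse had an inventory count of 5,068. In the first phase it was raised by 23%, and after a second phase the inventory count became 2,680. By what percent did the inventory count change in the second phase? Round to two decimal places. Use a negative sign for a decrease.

-57.01%

After the first phase: 5,068 × 1.23 = 6233.64.
Second-phase multiplier: 2,680 ÷ 6233.64 ≈ 0.429925.
That is a change of -57.01%.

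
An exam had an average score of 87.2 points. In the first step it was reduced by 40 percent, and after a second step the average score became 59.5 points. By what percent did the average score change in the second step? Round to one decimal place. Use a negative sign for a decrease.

After the first step: 87.2 × 0.6 = 52.32.
Second-step multiplier: 59.5 ÷ 52.32 ≈ 1.13723.
That is a change of 13.7%.

13.7%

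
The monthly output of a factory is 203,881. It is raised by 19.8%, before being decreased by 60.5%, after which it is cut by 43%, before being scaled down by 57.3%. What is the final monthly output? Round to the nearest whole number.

After the 19.8% increase: 203,881 × 1.198 = 244249.438.
60.5% decrease: 244249.438 × 0.395 = 96478.52801.
After the 43% decrease: 96478.52801 × 0.57 = 54992.7609657.
After the 57.3% decrease: 54992.7609657 × 0.427 = 23481.9089323539 ≈ 23,482.

23,482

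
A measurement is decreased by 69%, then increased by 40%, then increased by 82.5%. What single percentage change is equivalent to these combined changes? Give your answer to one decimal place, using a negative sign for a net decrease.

The combined multiplier is 0.31 × 1.4 × 1.825 = 0.79205.
That corresponds to a decrease of 20.8%.

-20.8%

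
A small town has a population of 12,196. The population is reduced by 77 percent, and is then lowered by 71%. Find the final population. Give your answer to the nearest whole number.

813

77% decrease: 12,196 × 0.23 = 2805.08.
After the 71% decrease: 2805.08 × 0.29 = 813.4732 ≈ 813.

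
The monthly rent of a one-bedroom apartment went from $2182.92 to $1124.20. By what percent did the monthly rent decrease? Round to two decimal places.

48.50%

Change: $1124.20 − $2182.92 = -$1058.72.
Relative to the original: -$1058.72 ÷ $2182.92 ≈ -48.50%.
So the monthly rent decreased by 48.50%.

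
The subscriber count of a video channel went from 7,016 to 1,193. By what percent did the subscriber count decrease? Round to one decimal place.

83.0%

Change: 1,193 − 7,016 = -5,823.
Relative to the original: -5,823 ÷ 7,016 ≈ -83.0%.
So the subscriber count decreased by 83.0%.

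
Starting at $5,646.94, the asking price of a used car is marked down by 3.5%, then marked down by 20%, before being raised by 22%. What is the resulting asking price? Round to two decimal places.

$5,318.51

Each change multiplies by a factor: 0.965 × 0.8 × 1.22 = 0.94184.
$5,646.94 × 0.94184 = $5318.5139696 ≈ $5,318.51.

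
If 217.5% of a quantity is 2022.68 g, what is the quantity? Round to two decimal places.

2022.68 g ÷ 2.175 ≈ 929.97 g.

929.97 g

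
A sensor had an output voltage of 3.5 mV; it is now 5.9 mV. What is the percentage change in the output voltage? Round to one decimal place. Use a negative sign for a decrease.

68.6%

Change: 5.9 − 3.5 = 2.4.
Relative to the original: 2.4 ÷ 3.5 ≈ 68.6%.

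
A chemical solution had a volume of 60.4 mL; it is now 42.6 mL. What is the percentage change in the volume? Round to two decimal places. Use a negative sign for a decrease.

-29.47%

Change: 42.6 − 60.4 = -17.8.
Relative to the original: -17.8 ÷ 60.4 ≈ -29.47%.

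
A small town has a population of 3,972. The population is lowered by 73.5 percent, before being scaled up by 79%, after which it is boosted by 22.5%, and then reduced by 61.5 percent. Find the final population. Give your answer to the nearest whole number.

Apply the 73.5% decrease: 3,972 × 0.265 = 1052.58.
After the 79% increase: 1052.58 × 1.79 = 1884.1182.
22.5% increase: 1884.1182 × 1.225 = 2308.044795.
61.5% decrease: 2308.044795 × 0.385 = 888.597246075 ≈ 889.

889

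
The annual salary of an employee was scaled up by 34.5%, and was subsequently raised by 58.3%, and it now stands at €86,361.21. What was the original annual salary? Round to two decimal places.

€40,561.64

The overall multiplier applied was 1.345 × 1.583 = 2.129135.
So the original annual salary was €86,361.21 ÷ 2.129135 ≈ €40,561.64.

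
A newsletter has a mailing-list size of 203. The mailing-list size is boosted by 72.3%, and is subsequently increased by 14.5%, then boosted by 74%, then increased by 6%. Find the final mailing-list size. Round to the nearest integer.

After the 72.3% increase: 203 × 1.723 = 349.769.
After the 14.5% increase: 349.769 × 1.145 = 400.485505.
Apply the 74% increase: 400.485505 × 1.74 = 696.8447787.
6% increase: 696.8447787 × 1.06 = 738.655465422 ≈ 739.

739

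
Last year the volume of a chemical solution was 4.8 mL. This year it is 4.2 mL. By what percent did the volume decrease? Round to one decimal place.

Change: 4.2 − 4.8 = -0.6.
Relative to the original: -0.6 ÷ 4.8 = -12.5%.
So the volume decreased by 12.5%.

12.5%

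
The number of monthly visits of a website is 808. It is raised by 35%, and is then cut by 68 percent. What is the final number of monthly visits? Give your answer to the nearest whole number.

Each change multiplies by a factor: 1.35 × 0.32 = 0.432.
808 × 0.432 = 349.056 ≈ 349.

349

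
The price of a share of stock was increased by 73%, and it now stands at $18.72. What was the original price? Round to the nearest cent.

$10.82

The overall multiplier applied was 1.73.
So the original price was $18.72 ÷ 1.73 ≈ $10.82.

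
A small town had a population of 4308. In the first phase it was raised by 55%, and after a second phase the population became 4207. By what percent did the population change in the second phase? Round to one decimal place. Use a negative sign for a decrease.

-37.0%

After the first phase: 4308 × 1.55 = 6677.4.
Second-phase multiplier: 4207 ÷ 6677.4 ≈ 0.63004.
That is a change of -37.0%.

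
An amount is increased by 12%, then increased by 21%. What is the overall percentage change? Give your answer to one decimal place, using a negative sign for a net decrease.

35.5%

The combined multiplier is 1.12 × 1.21 = 1.3552.
That corresponds to an increase of 35.5%.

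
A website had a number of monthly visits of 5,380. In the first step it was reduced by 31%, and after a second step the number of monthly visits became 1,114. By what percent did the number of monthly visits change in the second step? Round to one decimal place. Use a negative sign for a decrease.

After the first step: 5,380 × 0.69 = 3712.2.
Second-step multiplier: 1,114 ÷ 3712.2 ≈ 0.30009.
That is a change of -70.0%.

-70.0%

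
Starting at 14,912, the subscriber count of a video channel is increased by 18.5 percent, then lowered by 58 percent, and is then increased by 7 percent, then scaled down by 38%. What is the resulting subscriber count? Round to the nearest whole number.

4,924

Each change multiplies by a factor: 1.185 × 0.42 × 1.07 × 0.62 = 0.33017418.
14,912 × 0.33017418 = 4923.55737216 ≈ 4,924.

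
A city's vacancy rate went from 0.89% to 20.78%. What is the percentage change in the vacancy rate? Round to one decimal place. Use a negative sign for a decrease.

2234.8%

The change is 20.78 − 0.89 = 19.89 percentage points.
Relative to the original 0.89%, that is 19.89 ÷ 0.89 ≈ 2234.8%.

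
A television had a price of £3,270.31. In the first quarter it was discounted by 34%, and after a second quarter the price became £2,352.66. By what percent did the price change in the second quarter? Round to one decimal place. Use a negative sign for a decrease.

9.0%

After the first quarter: £3,270.31 × 0.66 = £2158.4046.
Second-quarter multiplier: £2,352.66 ÷ £2158.4046 ≈ 1.09.
That is a change of 9.0%.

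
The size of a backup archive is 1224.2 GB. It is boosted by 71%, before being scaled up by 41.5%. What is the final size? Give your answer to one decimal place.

After the 71% increase: 1224.2 × 1.71 = 2093.382.
After the 41.5% increase: 2093.382 × 1.415 = 2962.13553 ≈ 2962.1.

2962.1 GB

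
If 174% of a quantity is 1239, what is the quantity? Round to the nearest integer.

1239 ÷ 1.74 ≈ 712.

712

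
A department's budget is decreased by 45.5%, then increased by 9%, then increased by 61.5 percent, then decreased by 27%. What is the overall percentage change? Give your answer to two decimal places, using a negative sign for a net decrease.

-29.96%

The combined multiplier is 0.545 × 1.09 × 1.615 × 0.73 = 0.7003552475.
That corresponds to a decrease of 29.96%.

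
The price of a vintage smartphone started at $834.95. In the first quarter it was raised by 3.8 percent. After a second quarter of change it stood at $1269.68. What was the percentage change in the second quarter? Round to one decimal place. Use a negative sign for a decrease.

46.5%

After the first quarter: $834.95 × 1.038 = $866.6781.
Second-quarter multiplier: $1269.68 ÷ $866.6781 ≈ 1.465.
That is a change of 46.5%.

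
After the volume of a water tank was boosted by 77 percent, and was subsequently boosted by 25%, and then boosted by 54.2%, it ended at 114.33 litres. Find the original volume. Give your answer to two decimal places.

33.51 litres

Undoing the 54.2% increase: 114.33 ÷ 1.542 ≈ 74.143969.
Undoing the 25% increase: 74.143969 ÷ 1.25 ≈ 59.315175.
Undoing the 77% increase: 59.315175 ÷ 1.77 ≈ 33.51 litres.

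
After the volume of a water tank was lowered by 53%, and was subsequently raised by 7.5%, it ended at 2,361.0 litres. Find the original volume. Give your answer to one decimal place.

The overall multiplier applied was 0.47 × 1.075 = 0.50525.
So the original volume was 2,361.0 ÷ 0.50525 ≈ 4,672.9 litres.

4,672.9 litres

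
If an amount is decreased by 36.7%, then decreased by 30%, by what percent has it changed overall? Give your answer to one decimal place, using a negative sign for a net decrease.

A 36.7% decrease multiplies by 0.633.
Then a 30% decrease: 0.633 × 0.7 = 0.4431.
Overall factor 0.4431, i.e. -55.7%.

-55.7%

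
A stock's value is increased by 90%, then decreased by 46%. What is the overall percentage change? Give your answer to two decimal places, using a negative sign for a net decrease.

A 90% increase multiplies by 1.9.
Then a 46% decrease: 1.9 × 0.54 = 1.026.
Overall factor 1.026, i.e. 2.60%.

2.60%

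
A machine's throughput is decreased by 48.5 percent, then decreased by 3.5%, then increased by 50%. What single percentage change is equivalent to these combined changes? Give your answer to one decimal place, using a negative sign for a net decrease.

-25.5%

The combined multiplier is 0.515 × 0.965 × 1.5 = 0.7454625.
That corresponds to a decrease of 25.5%.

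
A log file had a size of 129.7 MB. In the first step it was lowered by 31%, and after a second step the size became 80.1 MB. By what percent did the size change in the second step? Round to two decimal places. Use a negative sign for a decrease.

-10.50%

After the first step: 129.7 × 0.69 = 89.493.
Second-step multiplier: 80.1 ÷ 89.493 ≈ 0.895042.
That is a change of -10.50%.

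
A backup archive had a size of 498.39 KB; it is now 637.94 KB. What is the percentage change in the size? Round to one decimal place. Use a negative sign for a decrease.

28.0%

Change: 637.94 − 498.39 = 139.55.
Relative to the original: 139.55 ÷ 498.39 ≈ 28.0%.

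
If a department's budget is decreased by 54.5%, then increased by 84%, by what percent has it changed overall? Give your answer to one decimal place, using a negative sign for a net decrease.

The combined multiplier is 0.455 × 1.84 = 0.8372.
That corresponds to a decrease of 16.3%.

-16.3%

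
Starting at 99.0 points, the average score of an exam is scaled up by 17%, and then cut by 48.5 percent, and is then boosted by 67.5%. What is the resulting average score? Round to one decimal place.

17% increase: 99.0 × 1.17 = 115.83.
After the 48.5% decrease: 115.83 × 0.515 = 59.65245.
After the 67.5% increase: 59.65245 × 1.675 = 99.91785375 ≈ 99.9.

99.9 points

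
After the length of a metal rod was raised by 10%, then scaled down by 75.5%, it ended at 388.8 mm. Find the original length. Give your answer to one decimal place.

Undoing the 75.5% decrease: 388.8 ÷ 0.245 ≈ 1586.938776.
Undoing the 10% increase: 1586.938776 ÷ 1.1 ≈ 1442.7 mm.

1442.7 mm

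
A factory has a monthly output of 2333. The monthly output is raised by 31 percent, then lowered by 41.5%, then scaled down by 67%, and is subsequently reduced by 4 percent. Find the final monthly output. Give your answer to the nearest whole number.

566

Each change multiplies by a factor: 1.31 × 0.585 × 0.33 × 0.96 = 0.24277968.
2333 × 0.24277968 = 566.40499344 ≈ 566.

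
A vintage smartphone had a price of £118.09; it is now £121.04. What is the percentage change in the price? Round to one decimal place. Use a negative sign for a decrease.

2.5%

Change: £121.04 − £118.09 = £2.95.
Relative to the original: £2.95 ÷ £118.09 ≈ 2.5%.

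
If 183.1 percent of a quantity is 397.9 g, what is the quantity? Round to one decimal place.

217.3 g

397.9 g ÷ 1.831 ≈ 217.3 g.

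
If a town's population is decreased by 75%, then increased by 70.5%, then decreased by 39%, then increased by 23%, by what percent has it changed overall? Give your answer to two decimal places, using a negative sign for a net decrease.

A 75% decrease multiplies by 0.25.
Then a 70.5% increase: 0.25 × 1.705 = 0.42625.
Then a 39% decrease: 0.42625 × 0.61 = 0.2600125.
Then a 23% increase: 0.2600125 × 1.23 = 0.319815375.
Overall factor 0.319815375, i.e. -68.02%.

-68.02%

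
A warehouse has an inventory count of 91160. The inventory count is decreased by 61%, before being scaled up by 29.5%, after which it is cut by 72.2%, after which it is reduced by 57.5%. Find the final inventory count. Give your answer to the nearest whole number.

61% decrease: 91160 × 0.39 = 35552.4.
After the 29.5% increase: 35552.4 × 1.295 = 46040.358.
72.2% decrease: 46040.358 × 0.278 = 12799.219524.
After the 57.5% decrease: 12799.219524 × 0.425 = 5439.6682977 ≈ 5440.

5440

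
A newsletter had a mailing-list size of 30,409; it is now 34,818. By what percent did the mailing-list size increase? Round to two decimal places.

14.50%

Change: 34,818 − 30,409 = 4,409.
Relative to the original: 4,409 ÷ 30,409 ≈ 14.50%.
So the mailing-list size increased by 14.50%.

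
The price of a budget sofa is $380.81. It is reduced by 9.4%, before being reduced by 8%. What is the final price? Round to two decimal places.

$317.41

Each change multiplies by a factor: 0.906 × 0.92 = 0.83352.
$380.81 × 0.83352 = $317.4127512 ≈ $317.41.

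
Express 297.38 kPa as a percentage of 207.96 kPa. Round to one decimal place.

143.0%

297.38 kPa ÷ 207.96 kPa ≈ 143.0%.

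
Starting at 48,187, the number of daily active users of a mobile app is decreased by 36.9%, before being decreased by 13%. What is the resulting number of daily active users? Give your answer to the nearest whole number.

26,453

Apply the 36.9% decrease: 48,187 × 0.631 = 30405.997.
13% decrease: 30405.997 × 0.87 = 26453.21739 ≈ 26,453.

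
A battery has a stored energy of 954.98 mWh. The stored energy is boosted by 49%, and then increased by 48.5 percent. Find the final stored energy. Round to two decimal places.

2113.04 mWh

Apply the 49% increase: 954.98 × 1.49 = 1422.9202.
After the 48.5% increase: 1422.9202 × 1.485 = 2113.036497 ≈ 2113.04.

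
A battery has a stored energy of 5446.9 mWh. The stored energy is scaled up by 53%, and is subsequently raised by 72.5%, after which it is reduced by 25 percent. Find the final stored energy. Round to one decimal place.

10781.8 mWh

Each change multiplies by a factor: 1.53 × 1.725 × 0.75 = 1.9794375.
5446.9 × 1.9794375 = 10781.79811875 ≈ 10781.8.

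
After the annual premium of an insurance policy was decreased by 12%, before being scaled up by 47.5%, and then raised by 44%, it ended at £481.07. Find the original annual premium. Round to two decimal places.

The overall multiplier applied was 0.88 × 1.475 × 1.44 = 1.86912.
So the original annual premium was £481.07 ÷ 1.86912 ≈ £257.38.

£257.38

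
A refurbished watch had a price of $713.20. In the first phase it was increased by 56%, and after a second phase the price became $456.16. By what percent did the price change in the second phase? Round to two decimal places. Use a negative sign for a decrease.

-59.00%

After the first phase: $713.20 × 1.56 = $1112.592.
Second-phase multiplier: $456.16 ÷ $1112.592 ≈ 0.409998.
That is a change of -59.00%.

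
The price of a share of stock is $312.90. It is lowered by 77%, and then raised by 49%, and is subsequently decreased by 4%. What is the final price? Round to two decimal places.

$102.94

Each change multiplies by a factor: 0.23 × 1.49 × 0.96 = 0.328992.
$312.90 × 0.328992 = $102.9415968 ≈ $102.94.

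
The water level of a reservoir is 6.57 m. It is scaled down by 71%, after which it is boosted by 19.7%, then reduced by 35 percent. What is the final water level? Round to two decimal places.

Each change multiplies by a factor: 0.29 × 1.197 × 0.65 = 0.2256345.
6.57 × 0.2256345 = 1.482418665 ≈ 1.48.

1.48 m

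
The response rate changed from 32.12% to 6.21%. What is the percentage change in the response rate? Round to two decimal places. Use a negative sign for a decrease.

-80.67%

The change is 6.21 − 32.12 = -25.91 percentage points.
Relative to the original 32.12%, that is -25.91 ÷ 32.12 ≈ -80.67%.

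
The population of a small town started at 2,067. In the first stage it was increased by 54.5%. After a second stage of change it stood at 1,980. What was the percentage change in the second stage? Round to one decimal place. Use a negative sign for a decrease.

After the first stage: 2,067 × 1.545 = 3193.515.
Second-stage multiplier: 1,980 ÷ 3193.515 ≈ 0.62001.
That is a change of -38.0%.

-38.0%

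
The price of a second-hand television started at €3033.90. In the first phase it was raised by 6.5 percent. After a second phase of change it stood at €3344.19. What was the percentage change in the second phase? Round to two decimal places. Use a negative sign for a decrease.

3.50%

After the first phase: €3033.90 × 1.065 = €3231.1035.
Second-phase multiplier: €3344.19 ÷ €3231.1035 ≈ 1.034999.
That is a change of 3.50%.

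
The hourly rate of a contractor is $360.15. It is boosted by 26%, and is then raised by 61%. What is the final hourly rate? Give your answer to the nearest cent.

Each change multiplies by a factor: 1.26 × 1.61 = 2.0286.
$360.15 × 2.0286 = $730.60029 ≈ $730.60.

$730.60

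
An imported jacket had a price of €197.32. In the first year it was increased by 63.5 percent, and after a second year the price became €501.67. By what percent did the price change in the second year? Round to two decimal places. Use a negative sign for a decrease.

After the first year: €197.32 × 1.635 = €322.6182.
Second-year multiplier: €501.67 ÷ €322.6182 ≈ 1.554996.
That is a change of 55.50%.

55.50%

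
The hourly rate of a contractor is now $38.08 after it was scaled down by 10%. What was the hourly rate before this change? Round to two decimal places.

$42.31

The overall multiplier applied was 0.9.
So the original hourly rate was $38.08 ÷ 0.9 ≈ $42.31.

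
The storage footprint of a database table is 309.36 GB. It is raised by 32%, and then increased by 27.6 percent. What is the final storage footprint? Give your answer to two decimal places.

Each change multiplies by a factor: 1.32 × 1.276 = 1.68432.
309.36 × 1.68432 = 521.0612352 ≈ 521.06.

521.06 GB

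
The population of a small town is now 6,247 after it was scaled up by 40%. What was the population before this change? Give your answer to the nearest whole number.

The overall multiplier applied was 1.4.
So the original population was 6,247 ÷ 1.4 ≈ 4,462.

4,462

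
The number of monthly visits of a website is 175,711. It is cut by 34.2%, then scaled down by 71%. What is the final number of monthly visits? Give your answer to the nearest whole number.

34.2% decrease: 175,711 × 0.658 = 115617.838.
After the 71% decrease: 115617.838 × 0.29 = 33529.17302 ≈ 33,529.

33,529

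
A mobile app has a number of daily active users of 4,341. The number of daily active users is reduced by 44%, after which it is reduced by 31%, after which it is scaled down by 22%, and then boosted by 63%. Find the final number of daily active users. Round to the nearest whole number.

44% decrease: 4,341 × 0.56 = 2430.96.
After the 31% decrease: 2430.96 × 0.69 = 1677.3624.
After the 22% decrease: 1677.3624 × 0.78 = 1308.342672.
Apply the 63% increase: 1308.342672 × 1.63 = 2132.59855536 ≈ 2,133.

2,133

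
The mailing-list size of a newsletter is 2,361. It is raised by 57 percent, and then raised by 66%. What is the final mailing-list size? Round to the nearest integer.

6,153

Apply the 57% increase: 2,361 × 1.57 = 3706.77.
Apply the 66% increase: 3706.77 × 1.66 = 6153.2382 ≈ 6,153.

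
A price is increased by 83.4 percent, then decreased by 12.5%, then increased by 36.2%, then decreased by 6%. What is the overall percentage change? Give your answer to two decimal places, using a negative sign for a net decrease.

An 83.4% increase multiplies by 1.834.
Then a 12.5% decrease: 1.834 × 0.875 = 1.60475.
Then a 36.2% increase: 1.60475 × 1.362 = 2.1856695.
Then a 6% decrease: 2.1856695 × 0.94 = 2.05452933.
Overall factor 2.05452933, i.e. 105.45%.

105.45%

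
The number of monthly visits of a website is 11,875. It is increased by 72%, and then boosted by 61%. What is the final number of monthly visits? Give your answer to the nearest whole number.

Each change multiplies by a factor: 1.72 × 1.61 = 2.7692.
11,875 × 2.7692 = 32884.25 ≈ 32,884.

32,884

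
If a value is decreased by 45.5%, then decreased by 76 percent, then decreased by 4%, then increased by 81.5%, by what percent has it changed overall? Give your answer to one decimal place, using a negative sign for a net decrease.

The combined multiplier is 0.545 × 0.24 × 0.96 × 1.815 = 0.22790592.
That corresponds to a decrease of 77.2%.

-77.2%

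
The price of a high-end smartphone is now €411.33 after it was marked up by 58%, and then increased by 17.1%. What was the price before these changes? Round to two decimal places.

The overall multiplier applied was 1.58 × 1.171 = 1.85018.
So the original price was €411.33 ÷ 1.85018 ≈ €222.32.

€222.32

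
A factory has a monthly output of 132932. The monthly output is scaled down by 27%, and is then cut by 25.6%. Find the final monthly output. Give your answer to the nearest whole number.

Apply the 27% decrease: 132932 × 0.73 = 97040.36.
Apply the 25.6% decrease: 97040.36 × 0.744 = 72198.02784 ≈ 72198.

72198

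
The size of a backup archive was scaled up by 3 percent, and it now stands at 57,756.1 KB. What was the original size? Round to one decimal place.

56,073.9 KB

The overall multiplier applied was 1.03.
So the original size was 57,756.1 ÷ 1.03 ≈ 56,073.9 KB.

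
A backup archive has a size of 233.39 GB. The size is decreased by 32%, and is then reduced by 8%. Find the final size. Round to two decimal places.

146.01 GB

Apply the 32% decrease: 233.39 × 0.68 = 158.7052.
After the 8% decrease: 158.7052 × 0.92 = 146.008784 ≈ 146.01.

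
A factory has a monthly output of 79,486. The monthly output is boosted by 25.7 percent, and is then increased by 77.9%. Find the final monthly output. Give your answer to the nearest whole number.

177,747

Each change multiplies by a factor: 1.257 × 1.779 = 2.236203.
79,486 × 2.236203 = 177746.831658 ≈ 177,747.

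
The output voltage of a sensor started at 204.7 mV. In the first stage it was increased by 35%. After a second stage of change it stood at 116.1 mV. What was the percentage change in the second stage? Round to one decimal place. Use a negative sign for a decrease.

-58.0%

After the first stage: 204.7 × 1.35 = 276.345.
Second-stage multiplier: 116.1 ÷ 276.345 ≈ 0.42013.
That is a change of -58.0%.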